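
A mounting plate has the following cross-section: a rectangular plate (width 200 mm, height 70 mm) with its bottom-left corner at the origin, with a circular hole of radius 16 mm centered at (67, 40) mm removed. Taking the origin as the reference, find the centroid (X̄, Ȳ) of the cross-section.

X̄ = 102.01 mm, Ȳ = 34.70 mm

plate: A = 200 × 70 = 14000.00, centroid at (100.00, 35.00).
hole: A = −π·16² = -804.25, centroid at (67.00, 40.00).
ΣA = 13195.75 mm²
ΣAX̄ = (14000.00)(100.00) + (-804.25)(67.00) = 1346115.40 mm³
ΣAȲ = (14000.00)(35.00) + (-804.25)(40.00) = 457830.09 mm³
X̄ = 1346115.40 / 13195.75 = 102.01 mm
Ȳ = 457830.09 / 13195.75 = 34.70 mm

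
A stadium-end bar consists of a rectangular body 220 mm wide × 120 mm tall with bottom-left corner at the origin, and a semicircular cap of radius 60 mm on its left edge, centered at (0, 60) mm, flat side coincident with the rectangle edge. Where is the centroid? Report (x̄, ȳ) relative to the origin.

rectangular body: A = 220 × 120 = 26400.00, centroid at (110.00, 60.00).
semicircular end: A = ½π·60² = 5654.87, centroid at (-25.46, 60.00).
ΣA = 32054.87 mm², ΣAx̄ = 2760000.00 mm³, ΣAȳ = 1923292.01 mm³.
x̄ = 2760000.00/32054.87 = 86.10 mm; ȳ = 1923292.01/32054.87 = 60.00 mm.

x̄ = 86.10 mm, ȳ = 60.00 mm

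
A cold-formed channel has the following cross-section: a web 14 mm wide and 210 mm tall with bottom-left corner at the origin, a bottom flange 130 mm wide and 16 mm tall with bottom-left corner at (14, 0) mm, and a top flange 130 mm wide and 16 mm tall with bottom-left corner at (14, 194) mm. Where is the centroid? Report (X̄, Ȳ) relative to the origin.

web: A = 14 × 210 = 2940.00, centroid at (7.00, 105.00).
bottom flange: A = 130 × 16 = 2080.00, centroid at (79.00, 8.00).
top flange: A = 130 × 16 = 2080.00, centroid at (79.00, 202.00).
ΣA = 7100.00 mm²
ΣAX̄ = (2940.00)(7.00) + (2080.00)(79.00) + (2080.00)(79.00) = 349220.00 mm³
ΣAȲ = (2940.00)(105.00) + (2080.00)(8.00) + (2080.00)(202.00) = 745500.00 mm³
X̄ = 349220.00 / 7100.00 = 49.19 mm
Ȳ = 745500.00 / 7100.00 = 105.00 mm

X̄ = 49.19 mm, Ȳ = 105.00 mm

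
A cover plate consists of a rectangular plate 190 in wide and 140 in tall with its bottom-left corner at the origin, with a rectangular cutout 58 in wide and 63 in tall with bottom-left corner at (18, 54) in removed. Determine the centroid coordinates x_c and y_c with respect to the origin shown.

plate: A = 190 × 140 = 26600.00, centroid at (95.00, 70.00).
hole: A = −(58 × 63) = -3654.00, centroid at (47.00, 85.50).
ΣA = 22946.00 in²
ΣAx_c = (26600.00)(95.00) + (-3654.00)(47.00) = 2355262.00 in³
ΣAy_c = (26600.00)(70.00) + (-3654.00)(85.50) = 1549583.00 in³
x_c = 2355262.00 / 22946.00 = 102.64 in
y_c = 1549583.00 / 22946.00 = 67.53 in

x_c = 102.64 in, y_c = 67.53 in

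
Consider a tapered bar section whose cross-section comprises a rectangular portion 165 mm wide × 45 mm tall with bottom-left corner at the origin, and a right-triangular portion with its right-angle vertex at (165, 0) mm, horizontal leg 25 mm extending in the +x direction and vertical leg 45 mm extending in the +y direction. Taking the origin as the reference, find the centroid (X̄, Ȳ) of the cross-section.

X̄ = 88.90 mm, Ȳ = 21.97 mm

Part | A | x̄ᵢ | ȳᵢ | A·x̄ᵢ | A·ȳᵢ
rectangular portion | 7425.00 | 82.50 | 22.50 | 612562.50 | 167062.50
triangular portion | 562.50 | 173.33 | 15.00 | 97500.00 | 8437.50
Σ | 7987.50 |  |  | 710062.50 | 175500.00
X̄ = 710062.50 / 7987.50 = 88.90 mm
Ȳ = 175500.00 / 7987.50 = 21.97 mm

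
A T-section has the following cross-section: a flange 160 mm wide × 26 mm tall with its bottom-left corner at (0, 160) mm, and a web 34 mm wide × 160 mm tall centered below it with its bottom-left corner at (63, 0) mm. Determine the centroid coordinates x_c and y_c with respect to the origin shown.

x_c = 80.00 mm, y_c = 120.30 mm

Part | A | x̄ᵢ | ȳᵢ | A·x̄ᵢ | A·ȳᵢ
web | 5440.00 | 80.00 | 80.00 | 435200.00 | 435200.00
flange | 4160.00 | 80.00 | 173.00 | 332800.00 | 719680.00
Σ | 9600.00 |  |  | 768000.00 | 1154880.00
x_c = 768000.00 / 9600.00 = 80.00 mm
y_c = 1154880.00 / 9600.00 = 120.30 mm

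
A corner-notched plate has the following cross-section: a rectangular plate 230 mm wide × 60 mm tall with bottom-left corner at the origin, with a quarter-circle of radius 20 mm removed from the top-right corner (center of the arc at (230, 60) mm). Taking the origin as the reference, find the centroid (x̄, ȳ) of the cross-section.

x̄ = 112.52 mm, ȳ = 29.50 mm

plate: A = 230 × 60 = 13800.00, centroid at (115.00, 30.00).
removed quarter-circle: A = −¼π·20² = -314.16, centroid at (221.51, 51.51).
ΣA = 13485.84 mm², ΣAx̄ = 1517410.04 mm³, ΣAȳ = 397817.11 mm³.
x̄ = 1517410.04/13485.84 = 112.52 mm; ȳ = 397817.11/13485.84 = 29.50 mm.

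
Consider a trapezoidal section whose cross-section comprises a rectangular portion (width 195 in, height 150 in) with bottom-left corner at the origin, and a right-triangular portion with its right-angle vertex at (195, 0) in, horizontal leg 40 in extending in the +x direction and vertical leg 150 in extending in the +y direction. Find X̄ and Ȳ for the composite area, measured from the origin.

rectangular portion: A = 195 × 150 = 29250.00, centroid at (97.50, 75.00).
triangular portion: A = ½·40·150 = 3000.00, centroid at (208.33, 50.00).
ΣA = 32250.00 in², ΣAX̄ = 3476875.00 in³, ΣAȲ = 2343750.00 in³.
X̄ = 3476875.00/32250.00 = 107.81 in; Ȳ = 2343750.00/32250.00 = 72.67 in.

X̄ = 107.81 in, Ȳ = 72.67 in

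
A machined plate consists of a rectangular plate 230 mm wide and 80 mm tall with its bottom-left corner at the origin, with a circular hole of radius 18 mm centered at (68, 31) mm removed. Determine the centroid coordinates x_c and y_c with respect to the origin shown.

Part | A | x̄ᵢ | ȳᵢ | A·x̄ᵢ | A·ȳᵢ
plate | 18400.00 | 115.00 | 40.00 | 2116000.00 | 736000.00
hole | -1017.88 | 68.00 | 31.00 | -69215.57 | -31554.16
Σ | 17382.12 |  |  | 2046784.43 | 704445.84
x_c = 2046784.43 / 17382.12 = 117.75 mm
y_c = 704445.84 / 17382.12 = 40.53 mm

x_c = 117.75 mm, y_c = 40.53 mm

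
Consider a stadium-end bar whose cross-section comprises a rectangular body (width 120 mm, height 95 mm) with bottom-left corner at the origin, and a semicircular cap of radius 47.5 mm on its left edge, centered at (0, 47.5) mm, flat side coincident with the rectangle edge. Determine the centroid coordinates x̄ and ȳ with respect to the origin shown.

Part | A | x̄ᵢ | ȳᵢ | A·x̄ᵢ | A·ȳᵢ
rectangular body | 11400.00 | 60.00 | 47.50 | 684000.00 | 541500.00
semicircular end | 3544.11 | -20.16 | 47.50 | -71447.92 | 168345.19
Σ | 14944.11 |  |  | 612552.08 | 709845.19
x̄ = 612552.08 / 14944.11 = 40.99 mm
ȳ = 709845.19 / 14944.11 = 47.50 mm

x̄ = 40.99 mm, ȳ = 47.50 mm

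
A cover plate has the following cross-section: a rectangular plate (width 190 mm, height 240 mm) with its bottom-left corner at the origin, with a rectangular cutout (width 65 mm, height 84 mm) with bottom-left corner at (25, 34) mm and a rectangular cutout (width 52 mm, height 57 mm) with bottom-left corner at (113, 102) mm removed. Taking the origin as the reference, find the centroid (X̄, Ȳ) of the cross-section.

X̄ = 97.00 mm, Ȳ = 125.63 mm

plate: A = 190 × 240 = 45600.00, centroid at (95.00, 120.00).
hole 1: A = −(65 × 84) = -5460.00, centroid at (57.50, 76.00).
hole 2: A = −(52 × 57) = -2964.00, centroid at (139.00, 130.50).
ΣA = 37176.00 mm²
ΣAX̄ = (45600.00)(95.00) + (-5460.00)(57.50) + (-2964.00)(139.00) = 3606054.00 mm³
ΣAȲ = (45600.00)(120.00) + (-5460.00)(76.00) + (-2964.00)(130.50) = 4670238.00 mm³
X̄ = 3606054.00 / 37176.00 = 97.00 mm
Ȳ = 4670238.00 / 37176.00 = 125.63 mm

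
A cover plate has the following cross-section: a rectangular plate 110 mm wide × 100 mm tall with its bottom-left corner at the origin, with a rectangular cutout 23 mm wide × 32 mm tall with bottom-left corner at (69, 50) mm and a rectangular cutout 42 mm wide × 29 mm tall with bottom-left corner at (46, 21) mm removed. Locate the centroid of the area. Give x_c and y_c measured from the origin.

plate: A = 110 × 100 = 11000.00, centroid at (55.00, 50.00).
hole 1: A = −(23 × 32) = -736.00, centroid at (80.50, 66.00).
hole 2: A = −(42 × 29) = -1218.00, centroid at (67.00, 35.50).
ΣA = 9046.00 mm², ΣAx_c = 464146.00 mm³, ΣAy_c = 458185.00 mm³.
x_c = 464146.00/9046.00 = 51.31 mm; y_c = 458185.00/9046.00 = 50.65 mm.

x_c = 51.31 mm, y_c = 50.65 mm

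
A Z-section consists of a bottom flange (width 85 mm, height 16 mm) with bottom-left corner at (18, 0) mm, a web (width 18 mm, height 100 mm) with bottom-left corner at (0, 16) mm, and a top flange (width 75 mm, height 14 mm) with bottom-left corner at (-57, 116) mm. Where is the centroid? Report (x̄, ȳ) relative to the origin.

x̄ = 18.53 mm, ȳ = 61.48 mm

bottom flange: A = 85 × 16 = 1360.00, centroid at (60.50, 8.00).
web: A = 18 × 100 = 1800.00, centroid at (9.00, 66.00).
top flange: A = 75 × 14 = 1050.00, centroid at (-19.50, 123.00).
ΣA = 4210.00 mm², ΣAx̄ = 78005.00 mm³, ΣAȳ = 258830.00 mm³.
x̄ = 78005.00/4210.00 = 18.53 mm; ȳ = 258830.00/4210.00 = 61.48 mm.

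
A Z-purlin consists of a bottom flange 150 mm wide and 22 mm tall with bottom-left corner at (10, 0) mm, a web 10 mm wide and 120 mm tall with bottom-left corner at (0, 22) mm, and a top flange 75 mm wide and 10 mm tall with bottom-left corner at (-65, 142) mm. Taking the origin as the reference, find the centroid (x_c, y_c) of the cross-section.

x_c = 50.64 mm, y_c = 46.66 mm

bottom flange: A = 150 × 22 = 3300.00, centroid at (85.00, 11.00).
web: A = 10 × 120 = 1200.00, centroid at (5.00, 82.00).
top flange: A = 75 × 10 = 750.00, centroid at (-27.50, 147.00).
ΣA = 5250.00 mm², ΣAx_c = 265875.00 mm³, ΣAy_c = 244950.00 mm³.
x_c = 265875.00/5250.00 = 50.64 mm; y_c = 244950.00/5250.00 = 46.66 mm.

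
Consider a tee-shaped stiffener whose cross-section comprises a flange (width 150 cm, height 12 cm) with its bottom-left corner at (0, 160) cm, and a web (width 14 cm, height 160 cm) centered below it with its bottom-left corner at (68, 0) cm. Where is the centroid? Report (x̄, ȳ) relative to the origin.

x̄ = 75.00 cm, ȳ = 118.32 cm

web: A = 14 × 160 = 2240.00, centroid at (75.00, 80.00).
flange: A = 150 × 12 = 1800.00, centroid at (75.00, 166.00).
ΣA = 4040.00 cm², ΣAx̄ = 303000.00 cm³, ΣAȳ = 478000.00 cm³.
x̄ = 303000.00/4040.00 = 75.00 cm; ȳ = 478000.00/4040.00 = 118.32 cm.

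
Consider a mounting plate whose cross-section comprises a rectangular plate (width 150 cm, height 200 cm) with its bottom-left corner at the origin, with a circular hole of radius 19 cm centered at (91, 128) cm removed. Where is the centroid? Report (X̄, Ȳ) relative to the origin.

plate: A = 150 × 200 = 30000.00, centroid at (75.00, 100.00).
hole: A = −π·19² = -1134.11, centroid at (91.00, 128.00).
ΣA = 28865.89 cm²
ΣAX̄ = (30000.00)(75.00) + (-1134.11)(91.00) = 2146795.54 cm³
ΣAȲ = (30000.00)(100.00) + (-1134.11)(128.00) = 2854833.29 cm³
X̄ = 2146795.54 / 28865.89 = 74.37 cm
Ȳ = 2854833.29 / 28865.89 = 98.90 cm

X̄ = 74.37 cm, Ȳ = 98.90 cm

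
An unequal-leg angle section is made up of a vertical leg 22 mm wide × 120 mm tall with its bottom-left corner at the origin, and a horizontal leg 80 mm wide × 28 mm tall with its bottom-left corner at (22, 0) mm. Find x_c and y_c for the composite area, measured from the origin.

vertical leg: A = 22 × 120 = 2640.00, centroid at (11.00, 60.00).
horizontal leg: A = 80 × 28 = 2240.00, centroid at (62.00, 14.00).
ΣA = 4880.00 mm², ΣAx_c = 167920.00 mm³, ΣAy_c = 189760.00 mm³.
x_c = 167920.00/4880.00 = 34.41 mm; y_c = 189760.00/4880.00 = 38.89 mm.

x_c = 34.41 mm, y_c = 38.89 mm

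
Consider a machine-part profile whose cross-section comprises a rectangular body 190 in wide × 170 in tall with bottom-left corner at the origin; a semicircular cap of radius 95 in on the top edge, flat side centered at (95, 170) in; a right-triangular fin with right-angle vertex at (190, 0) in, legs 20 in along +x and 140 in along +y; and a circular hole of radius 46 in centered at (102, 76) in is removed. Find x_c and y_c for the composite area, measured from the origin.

x_c = 97.32 in, y_c = 128.24 in

Part | A | x̄ᵢ | ȳᵢ | A·x̄ᵢ | A·ȳᵢ
rectangular body | 32300.00 | 95.00 | 85.00 | 3068500.00 | 2745500.00
semicircular top | 14176.44 | 95.00 | 210.32 | 1346761.50 | 2981577.60
triangular fin | 1400.00 | 196.67 | 46.67 | 275333.33 | 65333.33
hole | -6647.61 | 102.00 | 76.00 | -678056.23 | -505218.36
Σ | 41228.83 |  |  | 4012538.61 | 5287192.57
x_c = 4012538.61 / 41228.83 = 97.32 in
y_c = 5287192.57 / 41228.83 = 128.24 in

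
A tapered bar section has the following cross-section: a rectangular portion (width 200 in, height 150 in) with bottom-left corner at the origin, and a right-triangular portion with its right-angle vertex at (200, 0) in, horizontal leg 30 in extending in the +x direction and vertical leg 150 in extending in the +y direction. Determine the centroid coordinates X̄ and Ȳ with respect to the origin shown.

X̄ = 107.67 in, Ȳ = 73.26 in

rectangular portion: A = 200 × 150 = 30000.00, centroid at (100.00, 75.00).
triangular portion: A = ½·30·150 = 2250.00, centroid at (210.00, 50.00).
ΣA = 32250.00 in², ΣAX̄ = 3472500.00 in³, ΣAȲ = 2362500.00 in³.
X̄ = 3472500.00/32250.00 = 107.67 in; Ȳ = 2362500.00/32250.00 = 73.26 in.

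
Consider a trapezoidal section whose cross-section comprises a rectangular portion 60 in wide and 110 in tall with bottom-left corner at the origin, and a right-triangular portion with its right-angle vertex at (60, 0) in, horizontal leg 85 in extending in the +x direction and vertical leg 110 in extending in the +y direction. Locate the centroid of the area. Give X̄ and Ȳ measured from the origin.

X̄ = 54.19 in, Ȳ = 47.40 in

Part | A | x̄ᵢ | ȳᵢ | A·x̄ᵢ | A·ȳᵢ
rectangular portion | 6600.00 | 30.00 | 55.00 | 198000.00 | 363000.00
triangular portion | 4675.00 | 88.33 | 36.67 | 412958.33 | 171416.67
Σ | 11275.00 |  |  | 610958.33 | 534416.67
X̄ = 610958.33 / 11275.00 = 54.19 in
Ȳ = 534416.67 / 11275.00 = 47.40 in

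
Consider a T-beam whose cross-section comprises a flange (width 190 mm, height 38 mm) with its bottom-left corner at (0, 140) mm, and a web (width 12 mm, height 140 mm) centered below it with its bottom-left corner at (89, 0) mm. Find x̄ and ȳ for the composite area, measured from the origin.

Part | A | x̄ᵢ | ȳᵢ | A·x̄ᵢ | A·ȳᵢ
web | 1680.00 | 95.00 | 70.00 | 159600.00 | 117600.00
flange | 7220.00 | 95.00 | 159.00 | 685900.00 | 1147980.00
Σ | 8900.00 |  |  | 845500.00 | 1265580.00
x̄ = 845500.00 / 8900.00 = 95.00 mm
ȳ = 1265580.00 / 8900.00 = 142.20 mm

x̄ = 95.00 mm, ȳ = 142.20 mm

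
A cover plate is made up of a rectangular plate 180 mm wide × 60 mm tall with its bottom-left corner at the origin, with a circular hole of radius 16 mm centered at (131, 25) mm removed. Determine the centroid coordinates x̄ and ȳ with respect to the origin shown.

Part | A | x̄ᵢ | ȳᵢ | A·x̄ᵢ | A·ȳᵢ
plate | 10800.00 | 90.00 | 30.00 | 972000.00 | 324000.00
hole | -804.25 | 131.00 | 25.00 | -105356.45 | -20106.19
Σ | 9995.75 |  |  | 866643.55 | 303893.81
x̄ = 866643.55 / 9995.75 = 86.70 mm
ȳ = 303893.81 / 9995.75 = 30.40 mm

x̄ = 86.70 mm, ȳ = 30.40 mm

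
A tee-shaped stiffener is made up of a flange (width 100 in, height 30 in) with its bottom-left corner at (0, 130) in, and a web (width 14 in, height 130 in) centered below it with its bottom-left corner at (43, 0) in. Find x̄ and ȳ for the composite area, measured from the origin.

web: A = 14 × 130 = 1820.00, centroid at (50.00, 65.00).
flange: A = 100 × 30 = 3000.00, centroid at (50.00, 145.00).
ΣA = 4820.00 in², ΣAx̄ = 241000.00 in³, ΣAȳ = 553300.00 in³.
x̄ = 241000.00/4820.00 = 50.00 in; ȳ = 553300.00/4820.00 = 114.79 in.

x̄ = 50.00 in, ȳ = 114.79 in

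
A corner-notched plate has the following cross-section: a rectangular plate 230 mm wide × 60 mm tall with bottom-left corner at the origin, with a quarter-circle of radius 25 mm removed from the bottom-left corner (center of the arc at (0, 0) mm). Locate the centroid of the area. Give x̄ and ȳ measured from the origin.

plate: A = 230 × 60 = 13800.00, centroid at (115.00, 30.00).
removed quarter-circle: A = −¼π·25² = -490.87, centroid at (10.61, 10.61).
ΣA = 13309.13 mm², ΣAx̄ = 1581791.67 mm³, ΣAȳ = 408791.67 mm³.
x̄ = 1581791.67/13309.13 = 118.85 mm; ȳ = 408791.67/13309.13 = 30.72 mm.

x̄ = 118.85 mm, ȳ = 30.72 mm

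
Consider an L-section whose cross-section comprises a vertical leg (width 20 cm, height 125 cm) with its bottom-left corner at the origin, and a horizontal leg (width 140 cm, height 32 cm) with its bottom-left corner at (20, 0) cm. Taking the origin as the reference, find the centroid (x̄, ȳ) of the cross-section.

x̄ = 61.35 cm, ȳ = 32.65 cm

vertical leg: A = 20 × 125 = 2500.00, centroid at (10.00, 62.50).
horizontal leg: A = 140 × 32 = 4480.00, centroid at (90.00, 16.00).
ΣA = 6980.00 cm²
ΣAx̄ = (2500.00)(10.00) + (4480.00)(90.00) = 428200.00 cm³
ΣAȳ = (2500.00)(62.50) + (4480.00)(16.00) = 227930.00 cm³
x̄ = 428200.00 / 6980.00 = 61.35 cm
ȳ = 227930.00 / 6980.00 = 32.65 cm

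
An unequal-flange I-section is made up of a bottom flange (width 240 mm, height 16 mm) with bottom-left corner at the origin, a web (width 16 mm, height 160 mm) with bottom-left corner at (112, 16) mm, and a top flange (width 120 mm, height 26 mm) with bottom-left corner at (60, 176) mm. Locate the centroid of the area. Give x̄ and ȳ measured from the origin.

Part | A | x̄ᵢ | ȳᵢ | A·x̄ᵢ | A·ȳᵢ
bottom flange | 3840.00 | 120.00 | 8.00 | 460800.00 | 30720.00
web | 2560.00 | 120.00 | 96.00 | 307200.00 | 245760.00
top flange | 3120.00 | 120.00 | 189.00 | 374400.00 | 589680.00
Σ | 9520.00 |  |  | 1142400.00 | 866160.00
x̄ = 1142400.00 / 9520.00 = 120.00 mm
ȳ = 866160.00 / 9520.00 = 90.98 mm

x̄ = 120.00 mm, ȳ = 90.98 mm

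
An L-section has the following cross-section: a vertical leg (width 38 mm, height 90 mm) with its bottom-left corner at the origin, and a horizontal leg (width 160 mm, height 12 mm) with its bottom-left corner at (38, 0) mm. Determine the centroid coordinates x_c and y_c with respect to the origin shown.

x_c = 54.60 mm, y_c = 30.98 mm

Part | A | x̄ᵢ | ȳᵢ | A·x̄ᵢ | A·ȳᵢ
vertical leg | 3420.00 | 19.00 | 45.00 | 64980.00 | 153900.00
horizontal leg | 1920.00 | 118.00 | 6.00 | 226560.00 | 11520.00
Σ | 5340.00 |  |  | 291540.00 | 165420.00
x_c = 291540.00 / 5340.00 = 54.60 mm
y_c = 165420.00 / 5340.00 = 30.98 mm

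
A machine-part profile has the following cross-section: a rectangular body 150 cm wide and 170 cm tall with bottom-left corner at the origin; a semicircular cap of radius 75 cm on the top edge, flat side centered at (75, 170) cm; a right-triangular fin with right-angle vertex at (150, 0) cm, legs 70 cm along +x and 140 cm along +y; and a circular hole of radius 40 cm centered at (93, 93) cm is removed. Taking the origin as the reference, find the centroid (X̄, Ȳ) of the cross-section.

X̄ = 86.44 cm, Ȳ = 108.51 cm

rectangular body: A = 150 × 170 = 25500.00, centroid at (75.00, 85.00).
semicircular top: A = ½π·75² = 8835.73, centroid at (75.00, 201.83).
triangular fin: A = ½·70·140 = 4900.00, centroid at (173.33, 46.67).
hole: A = −π·40² = -5026.55, centroid at (93.00, 93.00).
ΣA = 34209.18 cm²
ΣAX̄ = (25500.00)(75.00) + (8835.73)(75.00) + (4900.00)(173.33) + (-5026.55)(93.00) = 2957044.05 cm³
ΣAȲ = (25500.00)(85.00) + (8835.73)(201.83) + (4900.00)(46.67) + (-5026.55)(93.00) = 3712021.67 cm³
X̄ = 2957044.05 / 34209.18 = 86.44 cm
Ȳ = 3712021.67 / 34209.18 = 108.51 cm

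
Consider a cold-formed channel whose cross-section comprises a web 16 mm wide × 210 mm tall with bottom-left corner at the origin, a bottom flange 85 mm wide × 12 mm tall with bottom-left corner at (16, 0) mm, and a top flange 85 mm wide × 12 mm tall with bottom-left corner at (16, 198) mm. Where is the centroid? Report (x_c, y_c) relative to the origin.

x_c = 27.08 mm, y_c = 105.00 mm

Part | A | x̄ᵢ | ȳᵢ | A·x̄ᵢ | A·ȳᵢ
web | 3360.00 | 8.00 | 105.00 | 26880.00 | 352800.00
bottom flange | 1020.00 | 58.50 | 6.00 | 59670.00 | 6120.00
top flange | 1020.00 | 58.50 | 204.00 | 59670.00 | 208080.00
Σ | 5400.00 |  |  | 146220.00 | 567000.00
x_c = 146220.00 / 5400.00 = 27.08 mm
y_c = 567000.00 / 5400.00 = 105.00 mm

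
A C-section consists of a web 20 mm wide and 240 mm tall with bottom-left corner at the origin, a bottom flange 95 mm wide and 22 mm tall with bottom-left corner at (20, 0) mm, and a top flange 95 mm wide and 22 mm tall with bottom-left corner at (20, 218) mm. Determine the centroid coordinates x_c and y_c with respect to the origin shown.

x_c = 36.77 mm, y_c = 120.00 mm

Part | A | x̄ᵢ | ȳᵢ | A·x̄ᵢ | A·ȳᵢ
web | 4800.00 | 10.00 | 120.00 | 48000.00 | 576000.00
bottom flange | 2090.00 | 67.50 | 11.00 | 141075.00 | 22990.00
top flange | 2090.00 | 67.50 | 229.00 | 141075.00 | 478610.00
Σ | 8980.00 |  |  | 330150.00 | 1077600.00
x_c = 330150.00 / 8980.00 = 36.77 mm
y_c = 1077600.00 / 8980.00 = 120.00 mm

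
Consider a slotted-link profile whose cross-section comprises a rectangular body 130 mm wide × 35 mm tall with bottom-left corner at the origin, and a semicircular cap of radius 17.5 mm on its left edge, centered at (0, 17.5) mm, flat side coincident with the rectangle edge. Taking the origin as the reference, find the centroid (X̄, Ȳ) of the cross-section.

X̄ = 58.07 mm, Ȳ = 17.50 mm

rectangular body: A = 130 × 35 = 4550.00, centroid at (65.00, 17.50).
semicircular end: A = ½π·17.5² = 481.06, centroid at (-7.43, 17.50).
ΣA = 5031.06 mm², ΣAX̄ = 292177.08 mm³, ΣAȲ = 88043.49 mm³.
X̄ = 292177.08/5031.06 = 58.07 mm; Ȳ = 88043.49/5031.06 = 17.50 mm.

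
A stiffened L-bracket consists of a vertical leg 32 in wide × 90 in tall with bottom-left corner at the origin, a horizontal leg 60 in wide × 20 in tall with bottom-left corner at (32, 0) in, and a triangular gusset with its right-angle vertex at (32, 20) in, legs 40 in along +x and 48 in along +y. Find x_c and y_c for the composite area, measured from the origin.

x_c = 32.54 in, y_c = 34.95 in

vertical leg: A = 32 × 90 = 2880.00, centroid at (16.00, 45.00).
horizontal leg: A = 60 × 20 = 1200.00, centroid at (62.00, 10.00).
gusset: A = ½·40·48 = 960.00, centroid at (45.33, 36.00).
ΣA = 5040.00 in²
ΣAx_c = (2880.00)(16.00) + (1200.00)(62.00) + (960.00)(45.33) = 164000.00 in³
ΣAy_c = (2880.00)(45.00) + (1200.00)(10.00) + (960.00)(36.00) = 176160.00 in³
x_c = 164000.00 / 5040.00 = 32.54 in
y_c = 176160.00 / 5040.00 = 34.95 in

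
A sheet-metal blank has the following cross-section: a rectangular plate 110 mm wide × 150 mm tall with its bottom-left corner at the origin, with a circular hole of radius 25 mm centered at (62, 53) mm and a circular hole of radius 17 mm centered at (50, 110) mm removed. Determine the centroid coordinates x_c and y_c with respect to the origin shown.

x_c = 54.32 mm, y_c = 75.84 mm

plate: A = 110 × 150 = 16500.00, centroid at (55.00, 75.00).
hole 1: A = −π·25² = -1963.50, centroid at (62.00, 53.00).
hole 2: A = −π·17² = -907.92, centroid at (50.00, 110.00).
ΣA = 13628.58 mm²
ΣAx_c = (16500.00)(55.00) + (-1963.50)(62.00) + (-907.92)(50.00) = 740367.27 mm³
ΣAy_c = (16500.00)(75.00) + (-1963.50)(53.00) + (-907.92)(110.00) = 1033563.51 mm³
x_c = 740367.27 / 13628.58 = 54.32 mm
y_c = 1033563.51 / 13628.58 = 75.84 mm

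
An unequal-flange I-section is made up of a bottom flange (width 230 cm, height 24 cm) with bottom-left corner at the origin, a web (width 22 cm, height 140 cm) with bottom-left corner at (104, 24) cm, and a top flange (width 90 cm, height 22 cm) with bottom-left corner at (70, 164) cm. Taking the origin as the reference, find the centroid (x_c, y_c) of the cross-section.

bottom flange: A = 230 × 24 = 5520.00, centroid at (115.00, 12.00).
web: A = 22 × 140 = 3080.00, centroid at (115.00, 94.00).
top flange: A = 90 × 22 = 1980.00, centroid at (115.00, 175.00).
ΣA = 10580.00 cm²
ΣAx_c = (5520.00)(115.00) + (3080.00)(115.00) + (1980.00)(115.00) = 1216700.00 cm³
ΣAy_c = (5520.00)(12.00) + (3080.00)(94.00) + (1980.00)(175.00) = 702260.00 cm³
x_c = 1216700.00 / 10580.00 = 115.00 cm
y_c = 702260.00 / 10580.00 = 66.38 cm

x_c = 115.00 cm, y_c = 66.38 cm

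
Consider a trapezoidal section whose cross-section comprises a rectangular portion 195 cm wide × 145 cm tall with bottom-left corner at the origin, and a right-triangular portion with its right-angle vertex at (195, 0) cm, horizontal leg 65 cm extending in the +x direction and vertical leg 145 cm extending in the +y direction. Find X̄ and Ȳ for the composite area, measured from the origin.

rectangular portion: A = 195 × 145 = 28275.00, centroid at (97.50, 72.50).
triangular portion: A = ½·65·145 = 4712.50, centroid at (216.67, 48.33).
ΣA = 32987.50 cm²
ΣAX̄ = (28275.00)(97.50) + (4712.50)(216.67) = 3777854.17 cm³
ΣAȲ = (28275.00)(72.50) + (4712.50)(48.33) = 2277708.33 cm³
X̄ = 3777854.17 / 32987.50 = 114.52 cm
Ȳ = 2277708.33 / 32987.50 = 69.05 cm

X̄ = 114.52 cm, Ȳ = 69.05 cm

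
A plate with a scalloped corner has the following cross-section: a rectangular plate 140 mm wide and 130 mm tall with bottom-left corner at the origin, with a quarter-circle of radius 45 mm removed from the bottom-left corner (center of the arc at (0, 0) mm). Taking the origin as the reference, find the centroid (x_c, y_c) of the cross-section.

plate: A = 140 × 130 = 18200.00, centroid at (70.00, 65.00).
removed quarter-circle: A = −¼π·45² = -1590.43, centroid at (19.10, 19.10).
ΣA = 16609.57 mm², ΣAx_c = 1243625.00 mm³, ΣAy_c = 1152625.00 mm³.
x_c = 1243625.00/16609.57 = 74.87 mm; y_c = 1152625.00/16609.57 = 69.40 mm.

x_c = 74.87 mm, y_c = 69.40 mm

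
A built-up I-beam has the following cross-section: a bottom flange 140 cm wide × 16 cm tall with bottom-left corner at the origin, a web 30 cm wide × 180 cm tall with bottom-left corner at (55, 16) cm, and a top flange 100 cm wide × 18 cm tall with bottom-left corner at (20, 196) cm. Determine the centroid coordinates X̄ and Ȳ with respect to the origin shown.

X̄ = 70.00 cm, Ȳ = 101.62 cm

Part | A | x̄ᵢ | ȳᵢ | A·x̄ᵢ | A·ȳᵢ
bottom flange | 2240.00 | 70.00 | 8.00 | 156800.00 | 17920.00
web | 5400.00 | 70.00 | 106.00 | 378000.00 | 572400.00
top flange | 1800.00 | 70.00 | 205.00 | 126000.00 | 369000.00
Σ | 9440.00 |  |  | 660800.00 | 959320.00
X̄ = 660800.00 / 9440.00 = 70.00 cm
Ȳ = 959320.00 / 9440.00 = 101.62 cm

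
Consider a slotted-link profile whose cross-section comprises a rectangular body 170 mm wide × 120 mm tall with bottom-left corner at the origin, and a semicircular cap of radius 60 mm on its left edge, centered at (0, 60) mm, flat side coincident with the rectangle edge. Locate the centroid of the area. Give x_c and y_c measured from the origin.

Part | A | x̄ᵢ | ȳᵢ | A·x̄ᵢ | A·ȳᵢ
rectangular body | 20400.00 | 85.00 | 60.00 | 1734000.00 | 1224000.00
semicircular end | 5654.87 | -25.46 | 60.00 | -144000.00 | 339292.01
Σ | 26054.87 |  |  | 1590000.00 | 1563292.01
x_c = 1590000.00 / 26054.87 = 61.03 mm
y_c = 1563292.01 / 26054.87 = 60.00 mm

x_c = 61.03 mm, y_c = 60.00 mm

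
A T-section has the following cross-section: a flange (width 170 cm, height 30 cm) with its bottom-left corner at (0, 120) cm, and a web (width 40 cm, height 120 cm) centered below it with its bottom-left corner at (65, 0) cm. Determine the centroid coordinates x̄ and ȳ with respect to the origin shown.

x̄ = 85.00 cm, ȳ = 98.64 cm

Part | A | x̄ᵢ | ȳᵢ | A·x̄ᵢ | A·ȳᵢ
web | 4800.00 | 85.00 | 60.00 | 408000.00 | 288000.00
flange | 5100.00 | 85.00 | 135.00 | 433500.00 | 688500.00
Σ | 9900.00 |  |  | 841500.00 | 976500.00
x̄ = 841500.00 / 9900.00 = 85.00 cm
ȳ = 976500.00 / 9900.00 = 98.64 cm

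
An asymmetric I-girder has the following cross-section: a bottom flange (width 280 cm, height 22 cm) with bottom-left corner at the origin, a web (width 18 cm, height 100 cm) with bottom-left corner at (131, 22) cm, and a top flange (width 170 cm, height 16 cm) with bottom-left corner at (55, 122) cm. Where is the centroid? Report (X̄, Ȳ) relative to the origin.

bottom flange: A = 280 × 22 = 6160.00, centroid at (140.00, 11.00).
web: A = 18 × 100 = 1800.00, centroid at (140.00, 72.00).
top flange: A = 170 × 16 = 2720.00, centroid at (140.00, 130.00).
ΣA = 10680.00 cm², ΣAX̄ = 1495200.00 cm³, ΣAȲ = 550960.00 cm³.
X̄ = 1495200.00/10680.00 = 140.00 cm; Ȳ = 550960.00/10680.00 = 51.59 cm.

X̄ = 140.00 cm, Ȳ = 51.59 cm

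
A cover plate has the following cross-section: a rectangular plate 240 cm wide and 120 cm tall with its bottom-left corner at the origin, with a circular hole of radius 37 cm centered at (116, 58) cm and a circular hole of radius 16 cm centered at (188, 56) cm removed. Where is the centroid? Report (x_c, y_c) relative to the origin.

plate: A = 240 × 120 = 28800.00, centroid at (120.00, 60.00).
hole 1: A = −π·37² = -4300.84, centroid at (116.00, 58.00).
hole 2: A = −π·16² = -804.25, centroid at (188.00, 56.00).
ΣA = 23694.91 cm²
ΣAx_c = (28800.00)(120.00) + (-4300.84)(116.00) + (-804.25)(188.00) = 2805903.95 cm³
ΣAy_c = (28800.00)(60.00) + (-4300.84)(58.00) + (-804.25)(56.00) = 1433513.39 cm³
x_c = 2805903.95 / 23694.91 = 118.42 cm
y_c = 1433513.39 / 23694.91 = 60.50 cm

x_c = 118.42 cm, y_c = 60.50 cm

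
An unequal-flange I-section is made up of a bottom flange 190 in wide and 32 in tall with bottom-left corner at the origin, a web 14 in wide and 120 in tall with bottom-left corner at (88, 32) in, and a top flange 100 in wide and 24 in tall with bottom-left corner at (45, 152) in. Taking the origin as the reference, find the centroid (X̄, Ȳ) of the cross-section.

X̄ = 95.00 in, Ȳ = 63.53 in

Part | A | x̄ᵢ | ȳᵢ | A·x̄ᵢ | A·ȳᵢ
bottom flange | 6080.00 | 95.00 | 16.00 | 577600.00 | 97280.00
web | 1680.00 | 95.00 | 92.00 | 159600.00 | 154560.00
top flange | 2400.00 | 95.00 | 164.00 | 228000.00 | 393600.00
Σ | 10160.00 |  |  | 965200.00 | 645440.00
X̄ = 965200.00 / 10160.00 = 95.00 in
Ȳ = 645440.00 / 10160.00 = 63.53 in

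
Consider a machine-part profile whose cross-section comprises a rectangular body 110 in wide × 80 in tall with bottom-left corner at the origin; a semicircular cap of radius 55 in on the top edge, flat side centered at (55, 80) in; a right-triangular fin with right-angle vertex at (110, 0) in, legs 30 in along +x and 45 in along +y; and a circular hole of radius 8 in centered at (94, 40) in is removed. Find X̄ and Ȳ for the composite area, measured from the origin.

rectangular body: A = 110 × 80 = 8800.00, centroid at (55.00, 40.00).
semicircular top: A = ½π·55² = 4751.66, centroid at (55.00, 103.34).
triangular fin: A = ½·30·45 = 675.00, centroid at (120.00, 15.00).
hole: A = −π·8² = -201.06, centroid at (94.00, 40.00).
ΣA = 14025.60 in²
ΣAX̄ = (8800.00)(55.00) + (4751.66)(55.00) + (675.00)(120.00) + (-201.06)(94.00) = 807441.42 in³
ΣAȲ = (8800.00)(40.00) + (4751.66)(103.34) + (675.00)(15.00) + (-201.06)(40.00) = 845131.90 in³
X̄ = 807441.42 / 14025.60 = 57.57 in
Ȳ = 845131.90 / 14025.60 = 60.26 in

X̄ = 57.57 in, Ȳ = 60.26 in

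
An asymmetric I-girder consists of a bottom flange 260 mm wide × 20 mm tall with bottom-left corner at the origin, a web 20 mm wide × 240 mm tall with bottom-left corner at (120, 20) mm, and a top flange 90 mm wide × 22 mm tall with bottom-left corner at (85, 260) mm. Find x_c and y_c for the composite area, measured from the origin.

x_c = 130.00 mm, y_c = 105.22 mm

bottom flange: A = 260 × 20 = 5200.00, centroid at (130.00, 10.00).
web: A = 20 × 240 = 4800.00, centroid at (130.00, 140.00).
top flange: A = 90 × 22 = 1980.00, centroid at (130.00, 271.00).
ΣA = 11980.00 mm²
ΣAx_c = (5200.00)(130.00) + (4800.00)(130.00) + (1980.00)(130.00) = 1557400.00 mm³
ΣAy_c = (5200.00)(10.00) + (4800.00)(140.00) + (1980.00)(271.00) = 1260580.00 mm³
x_c = 1557400.00 / 11980.00 = 130.00 mm
y_c = 1260580.00 / 11980.00 = 105.22 mm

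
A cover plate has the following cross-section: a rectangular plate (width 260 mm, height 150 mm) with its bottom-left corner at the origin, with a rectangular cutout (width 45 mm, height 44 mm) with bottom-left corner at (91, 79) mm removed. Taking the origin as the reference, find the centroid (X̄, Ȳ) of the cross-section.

Part | A | x̄ᵢ | ȳᵢ | A·x̄ᵢ | A·ȳᵢ
plate | 39000.00 | 130.00 | 75.00 | 5070000.00 | 2925000.00
hole | -1980.00 | 113.50 | 101.00 | -224730.00 | -199980.00
Σ | 37020.00 |  |  | 4845270.00 | 2725020.00
X̄ = 4845270.00 / 37020.00 = 130.88 mm
Ȳ = 2725020.00 / 37020.00 = 73.61 mm

X̄ = 130.88 mm, Ȳ = 73.61 mm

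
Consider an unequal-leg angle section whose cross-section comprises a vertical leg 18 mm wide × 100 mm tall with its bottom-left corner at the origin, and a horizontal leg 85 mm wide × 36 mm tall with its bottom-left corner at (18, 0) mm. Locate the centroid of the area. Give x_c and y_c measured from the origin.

vertical leg: A = 18 × 100 = 1800.00, centroid at (9.00, 50.00).
horizontal leg: A = 85 × 36 = 3060.00, centroid at (60.50, 18.00).
ΣA = 4860.00 mm²
ΣAx_c = (1800.00)(9.00) + (3060.00)(60.50) = 201330.00 mm³
ΣAy_c = (1800.00)(50.00) + (3060.00)(18.00) = 145080.00 mm³
x_c = 201330.00 / 4860.00 = 41.43 mm
y_c = 145080.00 / 4860.00 = 29.85 mm

x_c = 41.43 mm, y_c = 29.85 mm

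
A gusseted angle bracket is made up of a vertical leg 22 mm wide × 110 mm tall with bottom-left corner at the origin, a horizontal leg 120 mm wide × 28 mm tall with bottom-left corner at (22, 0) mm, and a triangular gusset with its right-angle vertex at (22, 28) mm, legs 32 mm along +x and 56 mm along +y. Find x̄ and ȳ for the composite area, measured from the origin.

vertical leg: A = 22 × 110 = 2420.00, centroid at (11.00, 55.00).
horizontal leg: A = 120 × 28 = 3360.00, centroid at (82.00, 14.00).
gusset: A = ½·32·56 = 896.00, centroid at (32.67, 46.67).
ΣA = 6676.00 mm², ΣAx̄ = 331409.33 mm³, ΣAȳ = 221953.33 mm³.
x̄ = 331409.33/6676.00 = 49.64 mm; ȳ = 221953.33/6676.00 = 33.25 mm.

x̄ = 49.64 mm, ȳ = 33.25 mm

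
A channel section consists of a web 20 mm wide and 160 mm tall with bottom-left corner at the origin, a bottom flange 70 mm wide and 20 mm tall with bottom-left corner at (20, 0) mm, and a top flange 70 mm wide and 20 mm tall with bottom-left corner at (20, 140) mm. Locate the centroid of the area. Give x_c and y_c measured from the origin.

Part | A | x̄ᵢ | ȳᵢ | A·x̄ᵢ | A·ȳᵢ
web | 3200.00 | 10.00 | 80.00 | 32000.00 | 256000.00
bottom flange | 1400.00 | 55.00 | 10.00 | 77000.00 | 14000.00
top flange | 1400.00 | 55.00 | 150.00 | 77000.00 | 210000.00
Σ | 6000.00 |  |  | 186000.00 | 480000.00
x_c = 186000.00 / 6000.00 = 31.00 mm
y_c = 480000.00 / 6000.00 = 80.00 mm

x_c = 31.00 mm, y_c = 80.00 mm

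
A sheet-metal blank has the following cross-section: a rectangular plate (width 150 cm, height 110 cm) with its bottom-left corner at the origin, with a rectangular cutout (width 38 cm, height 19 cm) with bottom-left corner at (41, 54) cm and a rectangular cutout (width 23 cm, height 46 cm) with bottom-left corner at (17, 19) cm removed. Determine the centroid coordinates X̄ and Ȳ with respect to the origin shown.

X̄ = 79.08 cm, Ȳ = 55.52 cm

plate: A = 150 × 110 = 16500.00, centroid at (75.00, 55.00).
hole 1: A = −(38 × 19) = -722.00, centroid at (60.00, 63.50).
hole 2: A = −(23 × 46) = -1058.00, centroid at (28.50, 42.00).
ΣA = 14720.00 cm², ΣAX̄ = 1164027.00 cm³, ΣAȲ = 817217.00 cm³.
X̄ = 1164027.00/14720.00 = 79.08 cm; Ȳ = 817217.00/14720.00 = 55.52 cm.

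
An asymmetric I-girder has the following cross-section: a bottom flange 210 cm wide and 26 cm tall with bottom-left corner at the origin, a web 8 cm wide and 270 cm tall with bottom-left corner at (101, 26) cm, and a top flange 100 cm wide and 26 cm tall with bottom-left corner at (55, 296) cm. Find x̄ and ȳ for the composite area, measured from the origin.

Part | A | x̄ᵢ | ȳᵢ | A·x̄ᵢ | A·ȳᵢ
bottom flange | 5460.00 | 105.00 | 13.00 | 573300.00 | 70980.00
web | 2160.00 | 105.00 | 161.00 | 226800.00 | 347760.00
top flange | 2600.00 | 105.00 | 309.00 | 273000.00 | 803400.00
Σ | 10220.00 |  |  | 1073100.00 | 1222140.00
x̄ = 1073100.00 / 10220.00 = 105.00 cm
ȳ = 1222140.00 / 10220.00 = 119.58 cm

x̄ = 105.00 cm, ȳ = 119.58 cm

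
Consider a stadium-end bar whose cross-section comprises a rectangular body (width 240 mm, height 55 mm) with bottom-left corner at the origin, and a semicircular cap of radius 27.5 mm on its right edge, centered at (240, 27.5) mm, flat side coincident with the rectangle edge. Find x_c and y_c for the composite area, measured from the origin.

Part | A | x̄ᵢ | ȳᵢ | A·x̄ᵢ | A·ȳᵢ
rectangular body | 13200.00 | 120.00 | 27.50 | 1584000.00 | 363000.00
semicircular end | 1187.91 | 251.67 | 27.50 | 298964.12 | 32667.65
Σ | 14387.91 |  |  | 1882964.12 | 395667.65
x_c = 1882964.12 / 14387.91 = 130.87 mm
y_c = 395667.65 / 14387.91 = 27.50 mm

x_c = 130.87 mm, y_c = 27.50 mm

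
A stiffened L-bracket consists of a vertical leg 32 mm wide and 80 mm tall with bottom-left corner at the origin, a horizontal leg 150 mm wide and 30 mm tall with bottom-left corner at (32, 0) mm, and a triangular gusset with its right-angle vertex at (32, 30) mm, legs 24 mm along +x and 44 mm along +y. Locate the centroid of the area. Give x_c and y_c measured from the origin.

x_c = 71.64 mm, y_c = 25.50 mm

vertical leg: A = 32 × 80 = 2560.00, centroid at (16.00, 40.00).
horizontal leg: A = 150 × 30 = 4500.00, centroid at (107.00, 15.00).
gusset: A = ½·24·44 = 528.00, centroid at (40.00, 44.67).
ΣA = 7588.00 mm²
ΣAx_c = (2560.00)(16.00) + (4500.00)(107.00) + (528.00)(40.00) = 543580.00 mm³
ΣAy_c = (2560.00)(40.00) + (4500.00)(15.00) + (528.00)(44.67) = 193484.00 mm³
x_c = 543580.00 / 7588.00 = 71.64 mm
y_c = 193484.00 / 7588.00 = 25.50 mm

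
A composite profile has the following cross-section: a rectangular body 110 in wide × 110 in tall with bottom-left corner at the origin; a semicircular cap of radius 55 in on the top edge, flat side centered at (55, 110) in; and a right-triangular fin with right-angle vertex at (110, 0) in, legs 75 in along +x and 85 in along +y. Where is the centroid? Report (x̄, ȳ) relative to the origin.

x̄ = 67.73 in, ȳ = 69.33 in

rectangular body: A = 110 × 110 = 12100.00, centroid at (55.00, 55.00).
semicircular top: A = ½π·55² = 4751.66, centroid at (55.00, 133.34).
triangular fin: A = ½·75·85 = 3187.50, centroid at (135.00, 28.33).
ΣA = 20039.16 in²
ΣAx̄ = (12100.00)(55.00) + (4751.66)(55.00) + (3187.50)(135.00) = 1357153.74 in³
ΣAȳ = (12100.00)(55.00) + (4751.66)(133.34) + (3187.50)(28.33) = 1389411.64 in³
x̄ = 1357153.74 / 20039.16 = 67.73 in
ȳ = 1389411.64 / 20039.16 = 69.33 in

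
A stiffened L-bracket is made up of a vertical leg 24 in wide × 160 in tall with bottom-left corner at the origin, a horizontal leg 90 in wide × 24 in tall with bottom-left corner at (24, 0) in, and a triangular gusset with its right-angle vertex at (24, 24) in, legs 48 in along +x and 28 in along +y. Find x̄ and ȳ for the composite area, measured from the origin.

Part | A | x̄ᵢ | ȳᵢ | A·x̄ᵢ | A·ȳᵢ
vertical leg | 3840.00 | 12.00 | 80.00 | 46080.00 | 307200.00
horizontal leg | 2160.00 | 69.00 | 12.00 | 149040.00 | 25920.00
gusset | 672.00 | 40.00 | 33.33 | 26880.00 | 22400.00
Σ | 6672.00 |  |  | 222000.00 | 355520.00
x̄ = 222000.00 / 6672.00 = 33.27 in
ȳ = 355520.00 / 6672.00 = 53.29 in

x̄ = 33.27 in, ȳ = 53.29 in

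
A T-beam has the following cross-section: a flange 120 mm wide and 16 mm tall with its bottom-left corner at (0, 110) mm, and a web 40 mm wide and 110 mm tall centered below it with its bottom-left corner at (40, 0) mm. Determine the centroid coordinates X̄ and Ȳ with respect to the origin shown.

X̄ = 60.00 mm, Ȳ = 74.14 mm

web: A = 40 × 110 = 4400.00, centroid at (60.00, 55.00).
flange: A = 120 × 16 = 1920.00, centroid at (60.00, 118.00).
ΣA = 6320.00 mm²
ΣAX̄ = (4400.00)(60.00) + (1920.00)(60.00) = 379200.00 mm³
ΣAȲ = (4400.00)(55.00) + (1920.00)(118.00) = 468560.00 mm³
X̄ = 379200.00 / 6320.00 = 60.00 mm
Ȳ = 468560.00 / 6320.00 = 74.14 mm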